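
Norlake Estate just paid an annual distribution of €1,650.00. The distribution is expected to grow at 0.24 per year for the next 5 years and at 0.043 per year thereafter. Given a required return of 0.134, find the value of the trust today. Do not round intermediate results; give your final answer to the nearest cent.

€40437.27

D_1 = 2046.00000
D_2 = 2537.04000
D_3 = 3145.92960
D_4 = 3900.95270
D_5 = 4837.18135
Terminal value at year 5: TV = D_5×(1+g_2)/(r−g_2) = 5045.18015/0.091 = 55441.54012
P_0 = D_1/(1+r)^1 + D_2/(1+r)^2 + D_3/(1+r)^3 + D_4/(1+r)^4 + D_5/(1+r)^5 + TV/(1+r)^5
    = 1804.23280 + 1972.88243 + 2157.29649 + 2358.94854 + 2579.44990 + 29564.46425 = 40437.27441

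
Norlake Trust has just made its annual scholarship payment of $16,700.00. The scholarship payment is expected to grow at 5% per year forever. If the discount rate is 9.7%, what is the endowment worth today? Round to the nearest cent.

$373085.11

D₁ = D₀ × (1 + g) = $16,700.00 × 1.05 = $17,535.0000
Growing perpetuity: P = D₁ / (r − g) = $17,535.0000 / (0.097 − 0.05) = $373,085.11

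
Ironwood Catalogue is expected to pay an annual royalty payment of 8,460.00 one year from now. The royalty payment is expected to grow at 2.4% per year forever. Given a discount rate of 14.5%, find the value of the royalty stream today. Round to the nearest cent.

Growing perpetuity: P = D₁ / (r − g) = 8,460.0000 / (0.145 − 0.024) = 69,917.36

69917.36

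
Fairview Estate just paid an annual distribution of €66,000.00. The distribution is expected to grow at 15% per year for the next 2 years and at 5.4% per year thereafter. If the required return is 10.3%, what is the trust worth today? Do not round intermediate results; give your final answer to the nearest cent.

D_1 = 75900.00000
D_2 = 87285.00000
Terminal value at year 2: TV = D_2×(1+g_2)/(r−g_2) = 91998.39000/0.049 = 1877518.16327
P_0 = D_1/(1+r)^1 + D_2/(1+r)^2 + TV/(1+r)^2
    = 68812.33001 + 71744.49638 + 1543238.75893 = 1683795.58532

€1683795.59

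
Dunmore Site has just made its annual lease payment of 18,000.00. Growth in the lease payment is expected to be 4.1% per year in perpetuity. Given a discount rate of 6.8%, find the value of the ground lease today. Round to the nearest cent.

694000.00

D₁ = D₀ × (1 + g) = 18,000.00 × 1.041 = 18,738.0000
Growing perpetuity: P = D₁ / (r − g) = 18,738.0000 / (0.068 − 0.041) = 694,000.00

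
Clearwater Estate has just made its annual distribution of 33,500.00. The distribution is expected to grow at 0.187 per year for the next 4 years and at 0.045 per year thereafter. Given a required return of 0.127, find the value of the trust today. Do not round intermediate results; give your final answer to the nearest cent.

678166.93

D_1 = 39764.50000
D_2 = 47200.46150
D_3 = 56026.94780
D_4 = 66503.98704
Terminal value at year 4: TV = D_4×(1+g_2)/(r−g_2) = 69496.66646/0.082 = 847520.32263
P_0 = D_1/(1+r)^1 + D_2/(1+r)^2 + D_3/(1+r)^3 + D_4/(1+r)^4 + TV/(1+r)^4
    = 35283.49601 + 37161.94300 + 39140.39604 + 41224.17933 + 525356.91949 = 678166.93387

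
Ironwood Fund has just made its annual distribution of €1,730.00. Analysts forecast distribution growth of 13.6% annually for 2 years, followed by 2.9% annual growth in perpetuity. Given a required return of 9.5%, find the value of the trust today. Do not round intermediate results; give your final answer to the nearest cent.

€32686.68

D_1 = 1965.28000
D_2 = 2232.55808
Terminal value at year 2: TV = D_2×(1+g_2)/(r−g_2) = 2297.30226/0.066 = 34807.61007
P_0 = D_1/(1+r)^1 + D_2/(1+r)^2 + TV/(1+r)^2
    = 1794.77626 + 1861.97792 + 29029.92854 = 32686.68272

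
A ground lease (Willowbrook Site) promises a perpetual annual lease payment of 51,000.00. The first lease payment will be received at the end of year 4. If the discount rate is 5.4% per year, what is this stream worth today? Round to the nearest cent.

Value at end of year 3: C / r = 51,000.00 / 0.054 = 944,444.4444
Discount to today: PV = 944,444.4444 / (1 + 0.054)^3 = 944,444.4444 / 1.170905 = 806,593.25

806593.25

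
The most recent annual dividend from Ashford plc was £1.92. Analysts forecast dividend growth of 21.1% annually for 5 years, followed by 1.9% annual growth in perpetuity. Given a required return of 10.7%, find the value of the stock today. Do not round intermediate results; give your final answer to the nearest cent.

D_1 = 2.32512
D_2 = 2.81572
D_3 = 3.40984
D_4 = 4.12931
D_5 = 5.00060
Terminal value at year 5: TV = D_5×(1+g_2)/(r−g_2) = 5.09561/0.088 = 57.90465
P_0 = D_1/(1+r)^1 + D_2/(1+r)^2 + D_3/(1+r)^3 + D_4/(1+r)^4 + D_5/(1+r)^5 + TV/(1+r)^5
    = 2.10038 + 2.29771 + 2.51357 + 2.74971 + 3.00804 + 34.83175 = 47.50116

£47.50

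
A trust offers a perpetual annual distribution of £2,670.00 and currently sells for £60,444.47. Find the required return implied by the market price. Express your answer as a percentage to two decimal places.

4.42%

P = C/r ⇒ r = C/P = £2,670.00/£60,444.47 = 0.044173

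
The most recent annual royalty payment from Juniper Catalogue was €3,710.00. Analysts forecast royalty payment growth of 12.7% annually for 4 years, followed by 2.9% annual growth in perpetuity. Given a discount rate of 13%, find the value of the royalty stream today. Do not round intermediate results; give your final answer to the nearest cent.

€52139.89

D_1 = 4181.17000
D_2 = 4712.17859
D_3 = 5310.62527
D_4 = 5985.07468
Terminal value at year 4: TV = D_4×(1+g_2)/(r−g_2) = 6158.64185/0.101 = 60976.65194
P_0 = D_1/(1+r)^1 + D_2/(1+r)^2 + D_3/(1+r)^3 + D_4/(1+r)^4 + TV/(1+r)^4
    = 3700.15044 + 3690.32703 + 3680.52971 + 3670.75839 + 37398.12259 = 52139.88816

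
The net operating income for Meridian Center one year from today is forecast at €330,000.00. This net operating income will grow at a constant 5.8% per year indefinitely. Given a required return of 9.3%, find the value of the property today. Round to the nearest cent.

Growing perpetuity: P = D₁ / (r − g) = €330,000.0000 / (0.093 − 0.058) = €9,428,571.43

€9428571.43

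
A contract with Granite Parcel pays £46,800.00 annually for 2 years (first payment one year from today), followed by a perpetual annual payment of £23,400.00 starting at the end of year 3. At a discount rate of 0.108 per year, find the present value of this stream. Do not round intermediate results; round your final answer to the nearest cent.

£256846.39

PV of 2-year annuity: £46,800.00 × [1 − (1+0.108)^−2] / 0.108 = 80359.44688
Perpetuity value at year 2: £23,400.00 / 0.108 = 216666.66667
PV of perpetuity: 216666.66667 / (1+0.108)^2 = 176486.94322
Total PV = 80359.44688 + 176486.94322 = 256846.39011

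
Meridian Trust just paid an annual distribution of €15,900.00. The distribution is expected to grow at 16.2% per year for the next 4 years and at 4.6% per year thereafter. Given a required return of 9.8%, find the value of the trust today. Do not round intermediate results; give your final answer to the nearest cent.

€474605.12

D_1 = 18475.80000
D_2 = 21468.87960
D_3 = 24946.83810
D_4 = 28988.22587
Terminal value at year 4: TV = D_4×(1+g_2)/(r−g_2) = 30321.68426/0.052 = 583109.31262
P_0 = D_1/(1+r)^1 + D_2/(1+r)^2 + D_3/(1+r)^3 + D_4/(1+r)^4 + TV/(1+r)^4
    = 16826.77596 + 17807.57164 + 18845.53574 + 19944.00049 + 401181.24055 = 474605.12437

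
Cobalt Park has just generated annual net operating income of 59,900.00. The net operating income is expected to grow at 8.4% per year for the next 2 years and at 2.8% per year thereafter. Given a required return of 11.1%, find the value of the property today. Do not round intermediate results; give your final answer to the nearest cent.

821740.72

D_1 = 64931.60000
D_2 = 70385.85440
Terminal value at year 2: TV = D_2×(1+g_2)/(r−g_2) = 72356.65832/0.083 = 871766.96775
P_0 = D_1/(1+r)^1 + D_2/(1+r)^2 + TV/(1+r)^2
    = 58444.28443 + 57023.94628 + 706272.49131 = 821740.72202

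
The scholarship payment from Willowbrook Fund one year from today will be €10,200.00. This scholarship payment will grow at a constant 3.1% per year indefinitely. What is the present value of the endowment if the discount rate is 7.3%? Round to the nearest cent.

€242857.14

Growing perpetuity: P = D₁ / (r − g) = €10,200.0000 / (0.073 − 0.031) = €242,857.14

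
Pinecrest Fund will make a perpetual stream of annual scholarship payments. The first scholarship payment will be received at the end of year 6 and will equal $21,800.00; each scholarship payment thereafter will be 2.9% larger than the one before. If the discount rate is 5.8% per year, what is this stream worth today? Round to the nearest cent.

$567061.49

Value at end of year 5: C₁ / (r − g) = $21,800.00 / (0.058 − 0.029) = $751,724.1379
Discount to today: PV = $751,724.1379 / (1 + 0.058)^5 = $751,724.1379 / 1.325648 = $567,061.49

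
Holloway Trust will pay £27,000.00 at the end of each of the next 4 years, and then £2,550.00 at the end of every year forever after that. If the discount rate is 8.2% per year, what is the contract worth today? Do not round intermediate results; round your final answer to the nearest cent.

£111719.86

PV of 4-year annuity: £27,000.00 × [1 − (1+0.082)^−4] / 0.082 = 89030.75457
Perpetuity value at year 4: £2,550.00 / 0.082 = 31097.56098
PV of perpetuity: 31097.56098 / (1+0.082)^4 = 22689.10082
Total PV = 89030.75457 + 22689.10082 = 111719.85539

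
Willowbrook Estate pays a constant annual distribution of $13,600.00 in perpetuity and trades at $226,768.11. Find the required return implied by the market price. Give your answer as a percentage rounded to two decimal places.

6.00%

P = C/r ⇒ r = C/P = $13,600.00/$226,768.11 = 0.059973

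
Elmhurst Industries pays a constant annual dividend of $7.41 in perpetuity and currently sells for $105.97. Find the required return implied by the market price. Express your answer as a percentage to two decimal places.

6.99%

P = C/r ⇒ r = C/P = $7.41/$105.97 = 0.069925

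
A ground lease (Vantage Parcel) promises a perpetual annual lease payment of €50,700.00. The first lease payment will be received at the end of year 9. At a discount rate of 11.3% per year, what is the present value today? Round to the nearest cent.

€190532.12

Value at end of year 8: C / r = €50,700.00 / 0.113 = €448,672.5664
Discount to today: PV = €448,672.5664 / (1 + 0.113)^8 = €448,672.5664 / 2.354840 = €190,532.12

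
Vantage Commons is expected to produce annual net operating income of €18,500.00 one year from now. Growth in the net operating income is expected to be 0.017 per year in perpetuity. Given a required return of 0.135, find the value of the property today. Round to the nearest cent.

€156779.66

Growing perpetuity: P = D₁ / (r − g) = €18,500.0000 / (0.135 − 0.017) = €156,779.66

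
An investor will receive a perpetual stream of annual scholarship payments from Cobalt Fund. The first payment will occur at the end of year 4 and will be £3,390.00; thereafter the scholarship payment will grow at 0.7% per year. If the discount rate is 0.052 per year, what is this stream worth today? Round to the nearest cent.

£64705.32

Value at end of year 3: C₁ / (r − g) = £3,390.00 / (0.052 − 0.007) = £75,333.3333
Discount to today: PV = £75,333.3333 / (1 + 0.052)^3 = £75,333.3333 / 1.164253 = £64,705.32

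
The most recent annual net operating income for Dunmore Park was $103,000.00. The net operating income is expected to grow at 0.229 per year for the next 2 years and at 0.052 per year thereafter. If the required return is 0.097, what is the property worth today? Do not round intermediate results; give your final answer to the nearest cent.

$3266926.73

D_1 = 126587.00000
D_2 = 155575.42300
Terminal value at year 2: TV = D_2×(1+g_2)/(r−g_2) = 163665.34500/0.045 = 3637007.66658
P_0 = D_1/(1+r)^1 + D_2/(1+r)^2 + TV/(1+r)^2
    = 115393.80128 + 129278.92595 + 3022254.00224 = 3266926.72946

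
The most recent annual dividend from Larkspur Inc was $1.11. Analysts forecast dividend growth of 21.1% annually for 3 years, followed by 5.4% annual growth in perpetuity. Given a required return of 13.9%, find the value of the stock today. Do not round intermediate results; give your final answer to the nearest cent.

D_1 = 1.34421
D_2 = 1.62784
D_3 = 1.97131
Terminal value at year 3: TV = D_3×(1+g_2)/(r−g_2) = 2.07776/0.085 = 24.44427
P_0 = D_1/(1+r)^1 + D_2/(1+r)^2 + D_3/(1+r)^3 + TV/(1+r)^3
    = 1.18017 + 1.25477 + 1.33409 + 16.54268 = 20.31171

$20.31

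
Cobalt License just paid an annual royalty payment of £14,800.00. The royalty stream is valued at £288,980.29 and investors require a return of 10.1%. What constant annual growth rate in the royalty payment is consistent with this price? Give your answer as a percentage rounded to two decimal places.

4.74%

P = D₀(1+g)/(r−g) ⇒ P(r−g) = D₀(1+g) ⇒ g(P+D₀) = P·r − D₀
g = (P·r − D₀)/(P + D₀) = (£288,980.29×0.101 − £14,800.00) / (£288,980.29 + £14,800.00) = 0.047360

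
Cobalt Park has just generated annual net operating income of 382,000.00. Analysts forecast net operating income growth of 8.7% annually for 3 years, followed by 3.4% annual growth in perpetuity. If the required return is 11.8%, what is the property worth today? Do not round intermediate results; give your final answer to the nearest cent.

5405445.45

D_1 = 415234.00000
D_2 = 451359.35800
D_3 = 490627.62215
Terminal value at year 3: TV = D_3×(1+g_2)/(r−g_2) = 507308.96130/0.084 = 6039392.39642
P_0 = D_1/(1+r)^1 + D_2/(1+r)^2 + D_3/(1+r)^3 + TV/(1+r)^3
    = 371407.87120 + 361109.44185 + 351096.56824 + 4321831.56623 = 5405445.44752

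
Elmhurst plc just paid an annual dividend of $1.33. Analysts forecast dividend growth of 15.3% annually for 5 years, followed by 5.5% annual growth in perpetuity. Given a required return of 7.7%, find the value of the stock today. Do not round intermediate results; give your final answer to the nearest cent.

$97.89

D_1 = 1.53349
D_2 = 1.76811
D_3 = 2.03864
D_4 = 2.35055
D_5 = 2.71018
Terminal value at year 5: TV = D_5×(1+g_2)/(r−g_2) = 2.85924/0.022 = 129.96546
P_0 = D_1/(1+r)^1 + D_2/(1+r)^2 + D_3/(1+r)^3 + D_4/(1+r)^4 + D_5/(1+r)^5 + TV/(1+r)^5
    = 1.42385 + 1.52433 + 1.63190 + 1.74705 + 1.87034 + 89.69112 = 97.88859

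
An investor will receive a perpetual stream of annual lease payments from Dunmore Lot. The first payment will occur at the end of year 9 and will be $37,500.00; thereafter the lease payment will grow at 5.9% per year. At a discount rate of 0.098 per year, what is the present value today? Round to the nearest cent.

Value at end of year 8: C₁ / (r − g) = $37,500.00 / (0.098 − 0.059) = $961,538.4615
Discount to today: PV = $961,538.4615 / (1 + 0.098)^8 = $961,538.4615 / 2.112607 = $455,143.08

$455143.08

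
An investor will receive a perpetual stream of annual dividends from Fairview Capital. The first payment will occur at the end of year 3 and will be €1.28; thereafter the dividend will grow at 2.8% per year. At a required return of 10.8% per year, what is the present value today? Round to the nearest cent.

€13.03

Value at end of year 2: C₁ / (r − g) = €1.28 / (0.108 − 0.028) = €16.0000
Discount to today: PV = €16.0000 / (1 + 0.108)^2 = €16.0000 / 1.227664 = €13.03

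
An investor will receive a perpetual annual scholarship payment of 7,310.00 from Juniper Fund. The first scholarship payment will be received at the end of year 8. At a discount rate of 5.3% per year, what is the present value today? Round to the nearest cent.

96082.19

Value at end of year 7: C / r = 7,310.00 / 0.053 = 137,924.5283
Discount to today: PV = 137,924.5283 / (1 + 0.053)^7 = 137,924.5283 / 1.435485 = 96,082.19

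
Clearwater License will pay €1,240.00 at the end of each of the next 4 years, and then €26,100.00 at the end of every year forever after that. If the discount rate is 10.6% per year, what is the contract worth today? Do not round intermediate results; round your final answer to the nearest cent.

€168436.28

PV of 4-year annuity: €1,240.00 × [1 − (1+0.106)^−4] / 0.106 = 3880.11958
Perpetuity value at year 4: €26,100.00 / 0.106 = 246226.41509
PV of perpetuity: 246226.41509 / (1+0.106)^4 = 164556.15616
Total PV = 3880.11958 + 164556.15616 = 168436.27574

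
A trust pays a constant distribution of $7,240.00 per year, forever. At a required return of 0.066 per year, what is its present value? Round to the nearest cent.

Level perpetuity: PV = C / r = $7,240.00 / 0.066 = $109,696.97

$109696.97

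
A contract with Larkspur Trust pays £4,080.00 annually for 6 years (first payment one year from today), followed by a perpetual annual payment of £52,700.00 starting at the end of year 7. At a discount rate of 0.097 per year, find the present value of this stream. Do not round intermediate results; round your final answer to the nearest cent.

PV of 6-year annuity: £4,080.00 × [1 − (1+0.097)^−6] / 0.097 = 17926.78008
Perpetuity value at year 6: £52,700.00 / 0.097 = 543298.96907
PV of perpetuity: 543298.96907 / (1+0.097)^6 = 311744.72639
Total PV = 17926.78008 + 311744.72639 = 329671.50647

£329671.51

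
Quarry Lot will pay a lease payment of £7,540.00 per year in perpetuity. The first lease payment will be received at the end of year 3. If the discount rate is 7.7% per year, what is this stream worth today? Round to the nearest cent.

Value at end of year 2: C / r = £7,540.00 / 0.077 = £97,922.0779
Discount to today: PV = £97,922.0779 / (1 + 0.077)^2 = £97,922.0779 / 1.159929 = £84,420.75

£84420.75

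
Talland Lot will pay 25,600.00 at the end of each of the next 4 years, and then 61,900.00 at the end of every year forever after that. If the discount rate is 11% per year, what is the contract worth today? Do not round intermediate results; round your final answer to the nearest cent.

PV of 4-year annuity: 25,600.00 × [1 − (1+0.11)^−4] / 0.11 = 79422.60965
Perpetuity value at year 4: 61,900.00 / 0.11 = 562727.27273
PV of perpetuity: 562727.27273 / (1+0.11)^4 = 370685.88454
Total PV = 79422.60965 + 370685.88454 = 450108.49420

450108.49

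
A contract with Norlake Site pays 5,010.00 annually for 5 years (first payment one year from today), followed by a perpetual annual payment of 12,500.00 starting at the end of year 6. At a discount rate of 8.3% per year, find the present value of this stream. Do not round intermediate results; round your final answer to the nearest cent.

PV of 5-year annuity: 5,010.00 × [1 − (1+0.083)^−5] / 0.083 = 19846.30518
Perpetuity value at year 5: 12,500.00 / 0.083 = 150602.40964
PV of perpetuity: 150602.40964 / (1+0.083)^5 = 101085.68014
Total PV = 19846.30518 + 101085.68014 = 120931.98532

120931.99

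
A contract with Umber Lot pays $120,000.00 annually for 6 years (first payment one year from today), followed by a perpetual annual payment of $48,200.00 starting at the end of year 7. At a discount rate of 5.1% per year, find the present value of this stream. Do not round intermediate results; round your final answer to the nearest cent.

PV of 6-year annuity: $120,000.00 × [1 − (1+0.051)^−6] / 0.051 = 607140.03233
Perpetuity value at year 6: $48,200.00 / 0.051 = 945098.03922
PV of perpetuity: 945098.03922 / (1+0.051)^6 = 701230.12623
Total PV = 607140.03233 + 701230.12623 = 1308370.15856

$1308370.16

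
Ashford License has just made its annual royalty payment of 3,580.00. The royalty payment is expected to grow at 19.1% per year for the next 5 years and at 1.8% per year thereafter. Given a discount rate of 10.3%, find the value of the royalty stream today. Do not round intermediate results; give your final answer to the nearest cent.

D_1 = 4263.78000
D_2 = 5078.16198
D_3 = 6048.09092
D_4 = 7203.27628
D_5 = 8579.10205
Terminal value at year 5: TV = D_5×(1+g_2)/(r−g_2) = 8733.52589/0.085 = 102747.36342
P_0 = D_1/(1+r)^1 + D_2/(1+r)^2 + D_3/(1+r)^3 + D_4/(1+r)^4 + D_5/(1+r)^5 + TV/(1+r)^5
    = 3865.62103 + 4174.02960 + 4507.04375 + 4866.62657 + 5254.89777 + 62935.12863 = 85603.34735

85603.35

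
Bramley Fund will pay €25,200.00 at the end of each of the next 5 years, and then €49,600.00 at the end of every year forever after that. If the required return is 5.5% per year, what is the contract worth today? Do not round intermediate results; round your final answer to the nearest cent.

PV of 5-year annuity: €25,200.00 × [1 − (1+0.055)^−5] / 0.055 = 107611.16879
Perpetuity value at year 5: €49,600.00 / 0.055 = 901818.18182
PV of perpetuity: 901818.18182 / (1+0.055)^5 = 690012.07183
Total PV = 107611.16879 + 690012.07183 = 797623.24061

€797623.24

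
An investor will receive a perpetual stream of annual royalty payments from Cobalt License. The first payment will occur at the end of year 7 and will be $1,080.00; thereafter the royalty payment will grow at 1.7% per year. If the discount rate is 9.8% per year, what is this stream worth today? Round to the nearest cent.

Value at end of year 6: C₁ / (r − g) = $1,080.00 / (0.098 − 0.017) = $13,333.3333
Discount to today: PV = $13,333.3333 / (1 + 0.098)^6 = $13,333.3333 / 1.752323 = $7,608.95

$7608.95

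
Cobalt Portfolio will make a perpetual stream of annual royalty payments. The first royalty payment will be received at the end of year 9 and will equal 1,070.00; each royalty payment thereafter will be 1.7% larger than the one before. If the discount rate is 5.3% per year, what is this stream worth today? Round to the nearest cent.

Value at end of year 8: C₁ / (r − g) = 1,070.00 / (0.053 − 0.017) = 29,722.2222
Discount to today: PV = 29,722.2222 / (1 + 0.053)^8 = 29,722.2222 / 1.511565 = 19,663.21

19663.21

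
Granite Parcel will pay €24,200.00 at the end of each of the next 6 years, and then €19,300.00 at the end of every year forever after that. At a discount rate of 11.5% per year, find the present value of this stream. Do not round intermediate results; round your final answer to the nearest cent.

€188260.53

PV of 6-year annuity: €24,200.00 × [1 − (1+0.115)^−6] / 0.115 = 100921.11560
Perpetuity value at year 6: €19,300.00 / 0.115 = 167826.08696
PV of perpetuity: 167826.08696 / (1+0.115)^6 = 87339.41212
Total PV = 100921.11560 + 87339.41212 = 188260.52772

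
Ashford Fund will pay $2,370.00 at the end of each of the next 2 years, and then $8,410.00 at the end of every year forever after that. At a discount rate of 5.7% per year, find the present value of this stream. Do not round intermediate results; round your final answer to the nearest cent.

PV of 2-year annuity: $2,370.00 × [1 − (1+0.057)^−2] / 0.057 = 4363.47672
Perpetuity value at year 2: $8,410.00 / 0.057 = 147543.85965
PV of perpetuity: 147543.85965 / (1+0.057)^2 = 132059.96125
Total PV = 4363.47672 + 132059.96125 = 136423.43797

$136423.44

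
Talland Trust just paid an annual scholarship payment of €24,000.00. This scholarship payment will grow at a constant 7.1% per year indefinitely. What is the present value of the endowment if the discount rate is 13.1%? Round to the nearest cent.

€428400.00

D₁ = D₀ × (1 + g) = €24,000.00 × 1.071 = €25,704.0000
Growing perpetuity: P = D₁ / (r − g) = €25,704.0000 / (0.131 − 0.071) = €428,400.00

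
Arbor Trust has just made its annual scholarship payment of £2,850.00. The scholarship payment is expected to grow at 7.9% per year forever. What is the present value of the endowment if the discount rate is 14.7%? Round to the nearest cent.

D₁ = D₀ × (1 + g) = £2,850.00 × 1.079 = £3,075.1500
Growing perpetuity: P = D₁ / (r − g) = £3,075.1500 / (0.147 − 0.079) = £45,222.79

£45222.79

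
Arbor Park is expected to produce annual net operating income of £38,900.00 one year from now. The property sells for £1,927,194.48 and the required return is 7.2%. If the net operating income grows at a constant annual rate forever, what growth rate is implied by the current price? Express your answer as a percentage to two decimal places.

P = D₁/(r−g) ⇒ g = r − D₁/P = 0.072 − £38,900.00/£1,927,194.48 = 0.051815

5.18%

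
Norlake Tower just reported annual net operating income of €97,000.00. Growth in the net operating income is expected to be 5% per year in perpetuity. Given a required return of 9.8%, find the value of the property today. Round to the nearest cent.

€2121875.00

D₁ = D₀ × (1 + g) = €97,000.00 × 1.05 = €101,850.0000
Growing perpetuity: P = D₁ / (r − g) = €101,850.0000 / (0.098 − 0.05) = €2,121,875.00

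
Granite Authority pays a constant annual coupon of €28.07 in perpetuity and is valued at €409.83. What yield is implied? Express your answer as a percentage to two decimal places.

6.85%

P = C/r ⇒ r = C/P = €28.07/€409.83 = 0.068492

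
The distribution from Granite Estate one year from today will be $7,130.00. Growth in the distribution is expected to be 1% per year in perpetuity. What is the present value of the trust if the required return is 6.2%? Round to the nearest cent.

$137115.38

Growing perpetuity: P = D₁ / (r − g) = $7,130.0000 / (0.062 − 0.01) = $137,115.38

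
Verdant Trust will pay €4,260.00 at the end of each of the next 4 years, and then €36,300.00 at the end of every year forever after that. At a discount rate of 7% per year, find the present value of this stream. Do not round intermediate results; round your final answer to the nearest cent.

€410045.18

PV of 4-year annuity: €4,260.00 × [1 − (1+0.07)^−4] / 0.07 = 14429.51995
Perpetuity value at year 4: €36,300.00 / 0.07 = 518571.42857
PV of perpetuity: 518571.42857 / (1+0.07)^4 = 395615.65996
Total PV = 14429.51995 + 395615.65996 = 410045.17991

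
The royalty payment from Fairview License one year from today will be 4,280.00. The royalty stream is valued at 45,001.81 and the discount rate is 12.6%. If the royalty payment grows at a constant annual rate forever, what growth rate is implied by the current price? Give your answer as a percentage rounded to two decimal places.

P = D₁/(r−g) ⇒ g = r − D₁/P = 0.126 − 4,280.00/45,001.81 = 0.030893

3.09%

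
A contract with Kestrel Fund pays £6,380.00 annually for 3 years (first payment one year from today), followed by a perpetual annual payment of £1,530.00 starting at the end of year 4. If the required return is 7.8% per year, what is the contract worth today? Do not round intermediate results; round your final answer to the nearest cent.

£32159.55

PV of 3-year annuity: £6,380.00 × [1 − (1+0.078)^−3] / 0.078 = 16501.39521
Perpetuity value at year 3: £1,530.00 / 0.078 = 19615.38462
PV of perpetuity: 19615.38462 / (1+0.078)^3 = 15658.15348
Total PV = 16501.39521 + 15658.15348 = 32159.54868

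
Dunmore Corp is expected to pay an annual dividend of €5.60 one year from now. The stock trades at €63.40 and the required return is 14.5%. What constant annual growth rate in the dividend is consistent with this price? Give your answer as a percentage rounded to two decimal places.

5.67%

P = D₁/(r−g) ⇒ g = r − D₁/P = 0.145 − €5.60/€63.40 = 0.056672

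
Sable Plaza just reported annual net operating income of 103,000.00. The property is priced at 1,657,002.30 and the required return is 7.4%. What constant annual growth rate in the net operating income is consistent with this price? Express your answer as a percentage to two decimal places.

1.11%

P = D₀(1+g)/(r−g) ⇒ P(r−g) = D₀(1+g) ⇒ g(P+D₀) = P·r − D₀
g = (P·r − D₀)/(P + D₀) = (1,657,002.30×0.074 − 103,000.00) / (1,657,002.30 + 103,000.00) = 0.011147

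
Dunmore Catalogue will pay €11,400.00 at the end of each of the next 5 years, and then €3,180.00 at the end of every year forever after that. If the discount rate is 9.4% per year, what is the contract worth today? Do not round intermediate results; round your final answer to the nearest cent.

PV of 5-year annuity: €11,400.00 × [1 − (1+0.094)^−5] / 0.094 = 43885.60833
Perpetuity value at year 5: €3,180.00 / 0.094 = 33829.78723
PV of perpetuity: 33829.78723 / (1+0.094)^5 = 21588.01228
Total PV = 43885.60833 + 21588.01228 = 65473.62061

€65473.62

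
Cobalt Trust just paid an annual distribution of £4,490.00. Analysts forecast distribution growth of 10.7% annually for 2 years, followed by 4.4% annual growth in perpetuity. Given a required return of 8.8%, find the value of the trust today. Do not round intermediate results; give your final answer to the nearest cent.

£119505.45

D_1 = 4970.43000
D_2 = 5502.26601
Terminal value at year 2: TV = D_2×(1+g_2)/(r−g_2) = 5744.36571/0.044 = 130553.76624
P_0 = D_1/(1+r)^1 + D_2/(1+r)^2 + TV/(1+r)^2
    = 4568.40993 + 4648.18914 + 110288.85151 = 119505.45058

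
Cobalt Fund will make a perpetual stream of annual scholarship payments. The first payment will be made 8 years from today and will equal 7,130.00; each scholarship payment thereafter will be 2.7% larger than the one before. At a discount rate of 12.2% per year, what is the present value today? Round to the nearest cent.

Value at end of year 7: C₁ / (r − g) = 7,130.00 / (0.122 − 0.027) = 75,052.6316
Discount to today: PV = 75,052.6316 / (1 + 0.122)^7 = 75,052.6316 / 2.238463 = 33,528.64

33528.64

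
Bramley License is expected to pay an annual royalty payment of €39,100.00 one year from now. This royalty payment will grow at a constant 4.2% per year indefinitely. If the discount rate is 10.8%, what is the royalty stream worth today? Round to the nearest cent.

€592424.24

Growing perpetuity: P = D₁ / (r − g) = €39,100.0000 / (0.108 − 0.042) = €592,424.24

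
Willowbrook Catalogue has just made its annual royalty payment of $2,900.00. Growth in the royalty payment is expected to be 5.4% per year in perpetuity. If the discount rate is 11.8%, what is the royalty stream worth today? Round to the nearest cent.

D₁ = D₀ × (1 + g) = $2,900.00 × 1.054 = $3,056.6000
Growing perpetuity: P = D₁ / (r − g) = $3,056.6000 / (0.118 − 0.054) = $47,759.38

$47759.38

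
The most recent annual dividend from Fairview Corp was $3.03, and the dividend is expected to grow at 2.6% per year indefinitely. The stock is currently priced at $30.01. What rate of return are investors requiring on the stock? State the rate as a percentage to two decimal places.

12.96%

D₁ = $3.03 × 1.026 = $3.1088
P = D₁/(r − g) ⇒ r = D₁/P + g = $3.1088/$30.01 + 0.026 = 0.103591 + 0.026 = 0.129591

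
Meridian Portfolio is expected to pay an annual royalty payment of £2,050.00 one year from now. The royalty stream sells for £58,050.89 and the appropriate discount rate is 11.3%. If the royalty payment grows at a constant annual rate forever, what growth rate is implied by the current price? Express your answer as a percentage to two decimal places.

P = D₁/(r−g) ⇒ g = r − D₁/P = 0.113 − £2,050.00/£58,050.89 = 0.077686

7.77%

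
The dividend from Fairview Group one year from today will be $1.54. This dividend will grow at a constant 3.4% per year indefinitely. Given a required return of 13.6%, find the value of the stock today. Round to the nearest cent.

$15.10

Growing perpetuity: P = D₁ / (r − g) = $1.5400 / (0.136 − 0.034) = $15.10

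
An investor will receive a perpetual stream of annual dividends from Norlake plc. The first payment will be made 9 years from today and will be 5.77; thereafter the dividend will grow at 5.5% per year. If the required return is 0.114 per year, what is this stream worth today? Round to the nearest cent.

Value at end of year 8: C₁ / (r − g) = 5.77 / (0.114 − 0.055) = 97.7966
Discount to today: PV = 97.7966 / (1 + 0.114)^8 = 97.7966 / 2.371819 = 41.23

41.23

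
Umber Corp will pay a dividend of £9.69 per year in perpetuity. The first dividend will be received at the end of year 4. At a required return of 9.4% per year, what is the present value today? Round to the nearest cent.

£78.73

Value at end of year 3: C / r = £9.69 / 0.094 = £103.0851
Discount to today: PV = £103.0851 / (1 + 0.094)^3 = £103.0851 / 1.309339 = £78.73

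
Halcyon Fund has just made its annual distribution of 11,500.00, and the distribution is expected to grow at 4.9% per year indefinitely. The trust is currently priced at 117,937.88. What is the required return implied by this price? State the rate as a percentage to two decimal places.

15.13%

D₁ = 11,500.00 × 1.049 = 12,063.5000
P = D₁/(r − g) ⇒ r = D₁/P + g = 12,063.5000/117,937.88 + 0.049 = 0.102287 + 0.049 = 0.151287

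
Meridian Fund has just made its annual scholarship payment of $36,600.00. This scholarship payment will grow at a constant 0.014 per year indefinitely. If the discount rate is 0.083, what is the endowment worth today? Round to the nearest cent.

D₁ = D₀ × (1 + g) = $36,600.00 × 1.014 = $37,112.4000
Growing perpetuity: P = D₁ / (r − g) = $37,112.4000 / (0.083 − 0.014) = $537,860.87

$537860.87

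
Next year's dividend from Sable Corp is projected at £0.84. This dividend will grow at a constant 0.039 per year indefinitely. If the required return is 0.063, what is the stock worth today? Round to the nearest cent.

Growing perpetuity: P = D₁ / (r − g) = £0.8400 / (0.063 − 0.039) = £35.00

£35.00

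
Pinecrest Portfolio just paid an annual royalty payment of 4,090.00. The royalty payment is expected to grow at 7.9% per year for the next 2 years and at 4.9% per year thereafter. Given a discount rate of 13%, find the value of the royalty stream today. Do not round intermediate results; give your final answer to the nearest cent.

55929.29

D_1 = 4413.11000
D_2 = 4761.74569
Terminal value at year 2: TV = D_2×(1+g_2)/(r−g_2) = 4995.07123/0.081 = 61667.54603
P_0 = D_1/(1+r)^1 + D_2/(1+r)^2 + TV/(1+r)^2
    = 3905.40708 + 3729.14534 + 48294.73415 = 55929.28657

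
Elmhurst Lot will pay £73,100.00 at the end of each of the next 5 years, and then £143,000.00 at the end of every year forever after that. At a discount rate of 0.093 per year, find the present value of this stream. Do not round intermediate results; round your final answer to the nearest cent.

PV of 5-year annuity: £73,100.00 × [1 − (1+0.093)^−5] / 0.093 = 282133.96620
Perpetuity value at year 5: £143,000.00 / 0.093 = 1537634.40860
PV of perpetuity: 1537634.40860 / (1+0.093)^5 = 985717.07390
Total PV = 282133.96620 + 985717.07390 = 1267851.04010

£1267851.04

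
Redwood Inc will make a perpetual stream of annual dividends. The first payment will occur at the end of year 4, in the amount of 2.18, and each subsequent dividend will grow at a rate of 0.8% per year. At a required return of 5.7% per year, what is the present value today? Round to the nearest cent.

37.67

Value at end of year 3: C₁ / (r − g) = 2.18 / (0.057 − 0.008) = 44.4898
Discount to today: PV = 44.4898 / (1 + 0.057)^3 = 44.4898 / 1.180932 = 37.67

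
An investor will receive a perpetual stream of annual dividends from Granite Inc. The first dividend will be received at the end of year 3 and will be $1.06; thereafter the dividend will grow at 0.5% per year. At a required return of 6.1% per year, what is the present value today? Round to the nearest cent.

Value at end of year 2: C₁ / (r − g) = $1.06 / (0.061 − 0.005) = $18.9286
Discount to today: PV = $18.9286 / (1 + 0.061)^2 = $18.9286 / 1.125721 = $16.81

$16.81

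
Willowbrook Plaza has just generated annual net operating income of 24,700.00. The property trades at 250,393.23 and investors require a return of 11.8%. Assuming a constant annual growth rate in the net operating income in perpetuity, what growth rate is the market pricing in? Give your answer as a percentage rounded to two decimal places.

1.76%

P = D₀(1+g)/(r−g) ⇒ P(r−g) = D₀(1+g) ⇒ g(P+D₀) = P·r − D₀
g = (P·r − D₀)/(P + D₀) = (250,393.23×0.118 − 24,700.00) / (250,393.23 + 24,700.00) = 0.017617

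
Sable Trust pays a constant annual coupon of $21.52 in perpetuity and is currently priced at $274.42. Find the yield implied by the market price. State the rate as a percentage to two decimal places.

P = C/r ⇒ r = C/P = $21.52/$274.42 = 0.078420

7.84%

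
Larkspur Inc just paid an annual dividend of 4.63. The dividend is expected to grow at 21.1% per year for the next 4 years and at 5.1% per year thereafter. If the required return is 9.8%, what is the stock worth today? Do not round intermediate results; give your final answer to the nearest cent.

D_1 = 5.60693
D_2 = 6.78999
D_3 = 8.22268
D_4 = 9.95767
Terminal value at year 4: TV = D_4×(1+g_2)/(r−g_2) = 10.46551/0.047 = 222.67037
P_0 = D_1/(1+r)^1 + D_2/(1+r)^2 + D_3/(1+r)^3 + D_4/(1+r)^4 + TV/(1+r)^4
    = 5.10649 + 5.63203 + 6.21164 + 6.85091 + 153.19799 = 176.99906

177.00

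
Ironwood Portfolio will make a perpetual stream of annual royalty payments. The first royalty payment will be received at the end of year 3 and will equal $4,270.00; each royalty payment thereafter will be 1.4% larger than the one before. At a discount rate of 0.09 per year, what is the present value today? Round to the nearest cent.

Value at end of year 2: C₁ / (r − g) = $4,270.00 / (0.09 − 0.014) = $56,184.2105
Discount to today: PV = $56,184.2105 / (1 + 0.09)^2 = $56,184.2105 / 1.188100 = $47,289.13

$47289.13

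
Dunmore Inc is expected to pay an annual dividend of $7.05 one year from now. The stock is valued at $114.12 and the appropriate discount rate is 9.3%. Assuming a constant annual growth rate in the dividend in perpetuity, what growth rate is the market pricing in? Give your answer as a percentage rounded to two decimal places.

P = D₁/(r−g) ⇒ g = r − D₁/P = 0.093 − $7.05/$114.12 = 0.031223

3.12%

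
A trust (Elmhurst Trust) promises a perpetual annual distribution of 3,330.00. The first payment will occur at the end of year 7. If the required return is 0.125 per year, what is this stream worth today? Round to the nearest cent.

Value at end of year 6: C / r = 3,330.00 / 0.125 = 26,640.0000
Discount to today: PV = 26,640.0000 / (1 + 0.125)^6 = 26,640.0000 / 2.027287 = 13,140.72

13140.72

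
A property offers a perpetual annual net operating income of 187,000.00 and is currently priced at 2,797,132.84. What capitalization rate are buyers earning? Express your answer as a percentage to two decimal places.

6.69%

P = C/r ⇒ r = C/P = 187,000.00/2,797,132.84 = 0.066854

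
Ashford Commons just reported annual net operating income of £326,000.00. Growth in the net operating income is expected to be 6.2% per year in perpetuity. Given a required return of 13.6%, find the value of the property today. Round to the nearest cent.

£4678540.54

D₁ = D₀ × (1 + g) = £326,000.00 × 1.062 = £346,212.0000
Growing perpetuity: P = D₁ / (r − g) = £346,212.0000 / (0.136 − 0.062) = £4,678,540.54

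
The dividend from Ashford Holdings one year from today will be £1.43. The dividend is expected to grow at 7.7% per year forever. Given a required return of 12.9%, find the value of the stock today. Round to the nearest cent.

Growing perpetuity: P = D₁ / (r − g) = £1.4300 / (0.129 − 0.077) = £27.50

£27.50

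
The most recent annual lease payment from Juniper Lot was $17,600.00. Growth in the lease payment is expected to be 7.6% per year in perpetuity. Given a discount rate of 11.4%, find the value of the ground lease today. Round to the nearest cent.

D₁ = D₀ × (1 + g) = $17,600.00 × 1.076 = $18,937.6000
Growing perpetuity: P = D₁ / (r − g) = $18,937.6000 / (0.114 − 0.076) = $498,357.89

$498357.89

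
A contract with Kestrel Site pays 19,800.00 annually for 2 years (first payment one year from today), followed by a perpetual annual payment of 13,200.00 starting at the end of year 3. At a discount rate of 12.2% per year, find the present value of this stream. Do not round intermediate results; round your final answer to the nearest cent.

119321.81

PV of 2-year annuity: 19,800.00 × [1 − (1+0.122)^−2] / 0.122 = 33375.27524
Perpetuity value at year 2: 13,200.00 / 0.122 = 108196.72131
PV of perpetuity: 108196.72131 / (1+0.122)^2 = 85946.53782
Total PV = 33375.27524 + 85946.53782 = 119321.81306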